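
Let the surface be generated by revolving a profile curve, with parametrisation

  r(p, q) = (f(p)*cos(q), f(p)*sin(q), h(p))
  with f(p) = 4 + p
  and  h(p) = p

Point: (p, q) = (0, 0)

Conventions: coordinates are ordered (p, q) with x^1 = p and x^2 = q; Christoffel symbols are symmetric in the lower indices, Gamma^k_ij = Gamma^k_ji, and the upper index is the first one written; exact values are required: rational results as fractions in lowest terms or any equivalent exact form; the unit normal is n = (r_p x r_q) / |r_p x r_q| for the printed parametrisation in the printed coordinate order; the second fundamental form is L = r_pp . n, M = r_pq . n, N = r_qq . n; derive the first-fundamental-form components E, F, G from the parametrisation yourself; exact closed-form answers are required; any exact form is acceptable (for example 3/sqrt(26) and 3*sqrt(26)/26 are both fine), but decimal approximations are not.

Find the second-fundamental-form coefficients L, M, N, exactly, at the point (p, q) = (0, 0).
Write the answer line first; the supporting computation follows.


Answer: L = 0, M = 0, N = 2*sqrt(2)

f = 4, f' = 1, f'' = 0, h' = 1, h'' = 0
E = 2, F = 0, G = 16; answer radicand W^2 = 2
unnormalised second-form numerators: l = 0, m = 0, n = 4; L = l/sqrt(2), and similarly M = m/sqrt(W^2), N = n/sqrt(W^2)


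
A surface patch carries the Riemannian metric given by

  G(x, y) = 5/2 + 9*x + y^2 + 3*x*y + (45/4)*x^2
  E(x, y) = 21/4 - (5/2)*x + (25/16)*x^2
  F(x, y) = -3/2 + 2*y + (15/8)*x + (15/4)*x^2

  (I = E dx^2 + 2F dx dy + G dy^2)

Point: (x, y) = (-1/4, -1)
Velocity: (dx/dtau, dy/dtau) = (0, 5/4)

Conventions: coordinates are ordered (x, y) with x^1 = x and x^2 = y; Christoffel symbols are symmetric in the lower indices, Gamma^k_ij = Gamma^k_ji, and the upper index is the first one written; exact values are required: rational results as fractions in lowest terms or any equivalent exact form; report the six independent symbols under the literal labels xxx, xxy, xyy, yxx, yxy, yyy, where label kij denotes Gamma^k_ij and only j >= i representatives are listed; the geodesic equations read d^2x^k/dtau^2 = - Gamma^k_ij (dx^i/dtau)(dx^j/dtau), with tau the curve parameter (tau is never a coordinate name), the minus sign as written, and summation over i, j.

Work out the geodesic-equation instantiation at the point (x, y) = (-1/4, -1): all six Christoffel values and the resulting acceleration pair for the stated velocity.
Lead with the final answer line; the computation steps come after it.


Answer: Gamma_xxx = -24220/12011, Gamma_xxy = 3824/12011, Gamma_xyy = -3856/36033, Gamma_yxx = -33460/12011, Gamma_yxy = 6116/12011, Gamma_yyy = -23656/36033; accelerations (d^2x/dtau^2, d^2y/dtau^2) = (6025/36033, 73925/72066)

E = 1529/256, F = -239/64, G = 173/64 at the point
E_x = -105/32, E_y = 0, F_x = 0, F_y = 2, G_x = 3/8, G_y = -11/4
EG - F^2 = 36033/16384;  g^inv = (16384/36033) * [[173/64, 239/64], [239/64, 1529/256]]
first-kind symbols [ij,l] = (1/2)(d_i g_jl + d_j g_il - d_l g_ij): [xx,x] = E_x/2 = -105/64, [xx,y] = F_x - E_y/2 = 0, [xy,x] = E_y/2 = 0, [xy,y] = G_x/2 = 3/16, [yy,x] = F_y - G_x/2 = 29/16, [yy,y] = G_y/2 = -11/8
Gamma^x_ij = (G*[ij,x] - F*[ij,y])/(EG - F^2), Gamma^y_ij = (E*[ij,y] - F*[ij,x])/(EG - F^2)
Gamma_xxx = -24220/12011, Gamma_xxy = 3824/12011, Gamma_xyy = -3856/36033, Gamma_yxx = -33460/12011, Gamma_yxy = 6116/12011, Gamma_yyy = -23656/36033
d^2x/dtau^2 = -(Gamma_xxx*(0)^2 + 2*Gamma_xxy*(0)*(5/4) + Gamma_xyy*(5/4)^2) = 6025/36033
d^2y/dtau^2 = -(Gamma_yxx*(0)^2 + 2*Gamma_yxy*(0)*(5/4) + Gamma_yyy*(5/4)^2) = 73925/72066


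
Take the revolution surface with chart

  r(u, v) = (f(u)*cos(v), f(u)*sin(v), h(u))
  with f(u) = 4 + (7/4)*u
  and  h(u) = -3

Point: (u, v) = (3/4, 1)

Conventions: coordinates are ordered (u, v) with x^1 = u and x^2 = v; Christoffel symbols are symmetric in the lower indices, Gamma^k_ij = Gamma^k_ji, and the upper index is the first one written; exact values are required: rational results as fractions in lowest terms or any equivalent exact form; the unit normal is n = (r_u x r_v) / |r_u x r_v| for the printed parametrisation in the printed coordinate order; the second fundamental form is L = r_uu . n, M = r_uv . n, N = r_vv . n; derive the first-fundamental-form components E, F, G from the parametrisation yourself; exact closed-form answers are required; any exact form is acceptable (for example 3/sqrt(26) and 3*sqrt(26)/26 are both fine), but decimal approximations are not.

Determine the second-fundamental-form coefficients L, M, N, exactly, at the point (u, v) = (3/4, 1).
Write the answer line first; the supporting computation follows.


Answer: L = 0, M = 0, N = 0

f = 85/16, f' = 7/4, f'' = 0, h' = 0, h'' = 0
E = 49/16, F = 0, G = 7225/256; answer radicand W^2 = 49/16
unnormalised second-form numerators: l = 0, m = 0, n = 0; L = l/sqrt(49/16), and similarly M = m/sqrt(W^2), N = n/sqrt(W^2)


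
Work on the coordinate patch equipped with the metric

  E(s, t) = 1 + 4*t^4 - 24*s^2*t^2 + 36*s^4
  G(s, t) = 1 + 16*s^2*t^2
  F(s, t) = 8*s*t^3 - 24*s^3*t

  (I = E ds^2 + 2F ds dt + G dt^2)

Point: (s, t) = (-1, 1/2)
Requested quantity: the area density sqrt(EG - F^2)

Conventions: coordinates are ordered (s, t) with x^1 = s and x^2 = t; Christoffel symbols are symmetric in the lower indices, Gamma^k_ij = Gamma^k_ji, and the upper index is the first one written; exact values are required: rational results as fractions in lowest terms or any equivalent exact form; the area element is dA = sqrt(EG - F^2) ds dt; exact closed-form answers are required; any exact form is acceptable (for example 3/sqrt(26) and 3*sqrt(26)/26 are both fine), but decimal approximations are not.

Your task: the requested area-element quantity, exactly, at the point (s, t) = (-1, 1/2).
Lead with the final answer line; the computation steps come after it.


Answer: sqrt(EG - F^2) = sqrt(141)/2

E = 125/4, F = 11, G = 5; EG - F^2 = 141/4


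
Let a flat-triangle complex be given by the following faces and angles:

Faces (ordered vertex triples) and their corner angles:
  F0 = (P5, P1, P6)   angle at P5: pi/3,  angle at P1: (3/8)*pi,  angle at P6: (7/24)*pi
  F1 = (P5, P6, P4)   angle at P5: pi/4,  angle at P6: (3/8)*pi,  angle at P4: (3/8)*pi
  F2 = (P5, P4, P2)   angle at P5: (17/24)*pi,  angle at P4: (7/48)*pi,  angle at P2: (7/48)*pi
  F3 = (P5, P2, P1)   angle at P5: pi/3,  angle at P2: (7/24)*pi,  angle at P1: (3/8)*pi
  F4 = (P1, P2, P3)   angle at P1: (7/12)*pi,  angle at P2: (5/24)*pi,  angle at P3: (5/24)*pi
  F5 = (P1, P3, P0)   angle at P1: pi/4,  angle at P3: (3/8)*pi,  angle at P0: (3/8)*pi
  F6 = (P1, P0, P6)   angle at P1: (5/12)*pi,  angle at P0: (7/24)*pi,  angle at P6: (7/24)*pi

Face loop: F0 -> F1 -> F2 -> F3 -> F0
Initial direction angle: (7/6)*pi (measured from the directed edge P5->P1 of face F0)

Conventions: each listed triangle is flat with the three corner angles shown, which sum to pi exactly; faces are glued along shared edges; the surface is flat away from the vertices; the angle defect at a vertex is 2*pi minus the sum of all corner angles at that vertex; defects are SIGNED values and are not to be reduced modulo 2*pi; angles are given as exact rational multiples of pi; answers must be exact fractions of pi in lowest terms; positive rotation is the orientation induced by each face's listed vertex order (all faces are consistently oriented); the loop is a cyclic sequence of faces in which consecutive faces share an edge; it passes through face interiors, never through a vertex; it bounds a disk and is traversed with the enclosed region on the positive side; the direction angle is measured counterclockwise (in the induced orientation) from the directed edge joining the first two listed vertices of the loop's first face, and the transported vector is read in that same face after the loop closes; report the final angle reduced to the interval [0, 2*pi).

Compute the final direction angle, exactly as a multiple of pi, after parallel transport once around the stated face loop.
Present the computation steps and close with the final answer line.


enclosed vertex P5: corner angles sum to (13/8)*pi, defect = 2*pi - (13/8)*pi = (3/8)*pi
holonomy = initial angle + sum of enclosed defects (mod 2*pi), positive in the induced orientation
final angle = (7/6)*pi + (3/8)*pi = (37/24)*pi (mod 2*pi)

Answer: final direction angle = (37/24)*pi


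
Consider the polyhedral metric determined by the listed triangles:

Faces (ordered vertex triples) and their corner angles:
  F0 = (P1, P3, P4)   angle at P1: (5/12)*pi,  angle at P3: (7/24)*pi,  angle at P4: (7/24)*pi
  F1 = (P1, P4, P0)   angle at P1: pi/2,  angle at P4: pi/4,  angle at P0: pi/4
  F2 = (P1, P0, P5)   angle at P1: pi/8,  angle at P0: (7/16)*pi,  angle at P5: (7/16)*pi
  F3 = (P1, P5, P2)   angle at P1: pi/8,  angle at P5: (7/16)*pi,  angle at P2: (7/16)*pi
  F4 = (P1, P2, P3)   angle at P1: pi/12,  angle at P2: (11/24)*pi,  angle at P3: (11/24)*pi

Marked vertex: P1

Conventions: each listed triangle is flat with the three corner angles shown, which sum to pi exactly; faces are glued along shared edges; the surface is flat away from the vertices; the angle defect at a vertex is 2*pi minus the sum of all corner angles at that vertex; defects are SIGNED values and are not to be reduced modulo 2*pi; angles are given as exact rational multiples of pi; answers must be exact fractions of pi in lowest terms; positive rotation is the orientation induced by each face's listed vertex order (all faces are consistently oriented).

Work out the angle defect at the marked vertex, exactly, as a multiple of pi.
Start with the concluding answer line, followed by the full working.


Answer: defect(P1) = (3/4)*pi

Sum of corner angles at P1: (5/4)*pi
defect = 2*pi - (5/4)*pi


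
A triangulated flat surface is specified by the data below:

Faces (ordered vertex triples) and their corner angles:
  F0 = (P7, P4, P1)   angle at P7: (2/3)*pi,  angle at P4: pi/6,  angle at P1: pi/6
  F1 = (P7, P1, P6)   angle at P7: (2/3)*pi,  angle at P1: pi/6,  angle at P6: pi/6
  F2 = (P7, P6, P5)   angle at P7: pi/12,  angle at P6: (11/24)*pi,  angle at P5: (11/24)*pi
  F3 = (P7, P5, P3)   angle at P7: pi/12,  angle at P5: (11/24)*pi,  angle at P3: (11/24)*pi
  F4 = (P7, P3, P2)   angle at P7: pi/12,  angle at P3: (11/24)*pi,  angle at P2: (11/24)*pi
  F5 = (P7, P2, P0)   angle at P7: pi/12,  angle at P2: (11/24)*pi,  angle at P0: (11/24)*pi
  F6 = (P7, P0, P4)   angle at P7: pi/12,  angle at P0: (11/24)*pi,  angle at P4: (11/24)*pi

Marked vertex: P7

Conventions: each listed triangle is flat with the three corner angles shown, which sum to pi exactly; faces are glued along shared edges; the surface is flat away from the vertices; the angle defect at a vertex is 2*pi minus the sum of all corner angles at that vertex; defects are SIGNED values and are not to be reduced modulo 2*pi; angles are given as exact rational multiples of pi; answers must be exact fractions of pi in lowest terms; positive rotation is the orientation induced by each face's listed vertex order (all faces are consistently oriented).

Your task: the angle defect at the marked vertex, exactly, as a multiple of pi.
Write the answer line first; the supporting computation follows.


Answer: defect(P7) = pi/4

Sum of corner angles at P7: (7/4)*pi
defect = 2*pi - (7/4)*pi


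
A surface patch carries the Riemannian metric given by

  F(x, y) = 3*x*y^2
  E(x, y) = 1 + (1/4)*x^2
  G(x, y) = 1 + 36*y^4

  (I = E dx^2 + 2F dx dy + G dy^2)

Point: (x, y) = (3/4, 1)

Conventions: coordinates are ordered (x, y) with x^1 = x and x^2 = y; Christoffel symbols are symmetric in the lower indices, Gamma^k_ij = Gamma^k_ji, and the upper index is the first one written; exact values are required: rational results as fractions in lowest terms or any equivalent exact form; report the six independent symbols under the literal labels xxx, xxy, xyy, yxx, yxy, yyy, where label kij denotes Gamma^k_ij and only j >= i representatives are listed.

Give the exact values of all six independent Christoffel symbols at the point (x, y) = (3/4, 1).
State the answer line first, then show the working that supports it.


Answer: Gamma_xxx = 12/2377, Gamma_xxy = 0, Gamma_xyy = 288/2377, Gamma_yxx = 192/2377, Gamma_yxy = 0, Gamma_yyy = 4608/2377

E = 73/64, F = 9/4, G = 37 at the point
E_x = 3/8, E_y = 0, F_x = 3, F_y = 9/2, G_x = 0, G_y = 144
EG - F^2 = 2377/64;  g^inv = (64/2377) * [[37, -9/4], [-9/4, 73/64]]
first-kind symbols [ij,l] = (1/2)(d_i g_jl + d_j g_il - d_l g_ij): [xx,x] = E_x/2 = 3/16, [xx,y] = F_x - E_y/2 = 3, [xy,x] = E_y/2 = 0, [xy,y] = G_x/2 = 0, [yy,x] = F_y - G_x/2 = 9/2, [yy,y] = G_y/2 = 72
Gamma^x_ij = (G*[ij,x] - F*[ij,y])/(EG - F^2), Gamma^y_ij = (E*[ij,y] - F*[ij,x])/(EG - F^2)


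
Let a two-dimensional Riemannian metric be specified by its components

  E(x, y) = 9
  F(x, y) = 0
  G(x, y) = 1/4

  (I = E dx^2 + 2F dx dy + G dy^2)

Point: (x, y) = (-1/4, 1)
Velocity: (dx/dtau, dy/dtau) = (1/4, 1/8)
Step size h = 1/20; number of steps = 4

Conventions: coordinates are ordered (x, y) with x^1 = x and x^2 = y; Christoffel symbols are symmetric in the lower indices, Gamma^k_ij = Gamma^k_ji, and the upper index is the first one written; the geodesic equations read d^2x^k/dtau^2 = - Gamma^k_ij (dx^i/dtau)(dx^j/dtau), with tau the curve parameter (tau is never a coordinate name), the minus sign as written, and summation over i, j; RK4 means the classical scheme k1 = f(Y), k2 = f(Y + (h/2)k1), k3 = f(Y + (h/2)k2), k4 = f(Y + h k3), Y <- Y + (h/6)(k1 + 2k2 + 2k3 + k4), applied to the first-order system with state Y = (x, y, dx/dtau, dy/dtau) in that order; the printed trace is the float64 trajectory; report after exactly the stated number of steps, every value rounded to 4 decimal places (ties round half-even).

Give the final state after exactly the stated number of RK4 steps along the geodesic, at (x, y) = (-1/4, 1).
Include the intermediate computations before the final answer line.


f(Y) = (dx/dtau, dy/dtau, -Gamma^x_ij Y'^i Y'^j, -Gamma^y_ij Y'^i Y'^j) with the Gammas evaluated at the stage position; h = 0.050000; intermediate values shown to 6 dp
step 0: x = -0.2500, y = 1.0000, dx/dtau = 0.2500, dy/dtau = 0.1250
step 1:
  k1: at (x, y) = (-0.250000, 1.000000), (dx/dtau, dy/dtau) = (0.250000, 0.125000); Gamma_xxx = 0.000000, Gamma_xxy = 0.000000, Gamma_xyy = 0.000000, Gamma_yxx = 0.000000, Gamma_yxy = 0.000000, Gamma_yyy = 0.000000; k1 = (0.250000, 0.125000, 0.000000, 0.000000)
  k2: at (x, y) = (-0.243750, 1.003125), (dx/dtau, dy/dtau) = (0.250000, 0.125000); Gamma_xxx = 0.000000, Gamma_xxy = 0.000000, Gamma_xyy = 0.000000, Gamma_yxx = 0.000000, Gamma_yxy = 0.000000, Gamma_yyy = 0.000000; k2 = (0.250000, 0.125000, 0.000000, 0.000000)
  k3: at (x, y) = (-0.243750, 1.003125), (dx/dtau, dy/dtau) = (0.250000, 0.125000); Gamma_xxx = 0.000000, Gamma_xxy = 0.000000, Gamma_xyy = 0.000000, Gamma_yxx = 0.000000, Gamma_yxy = 0.000000, Gamma_yyy = 0.000000; k3 = (0.250000, 0.125000, 0.000000, 0.000000)
  k4: at (x, y) = (-0.237500, 1.006250), (dx/dtau, dy/dtau) = (0.250000, 0.125000); Gamma_xxx = 0.000000, Gamma_xxy = 0.000000, Gamma_xyy = 0.000000, Gamma_yxx = 0.000000, Gamma_yxy = 0.000000, Gamma_yyy = 0.000000; k4 = (0.250000, 0.125000, 0.000000, 0.000000)
  Y <- Y + (h/6)(k1 + 2k2 + 2k3 + k4): x = -0.2375, y = 1.0063, dx/dtau = 0.2500, dy/dtau = 0.1250
step 2:
  k1: at (x, y) = (-0.237500, 1.006250), (dx/dtau, dy/dtau) = (0.250000, 0.125000); Gamma_xxx = 0.000000, Gamma_xxy = 0.000000, Gamma_xyy = 0.000000, Gamma_yxx = 0.000000, Gamma_yxy = 0.000000, Gamma_yyy = 0.000000; k1 = (0.250000, 0.125000, 0.000000, 0.000000)
  k2: at (x, y) = (-0.231250, 1.009375), (dx/dtau, dy/dtau) = (0.250000, 0.125000); Gamma_xxx = 0.000000, Gamma_xxy = 0.000000, Gamma_xyy = 0.000000, Gamma_yxx = 0.000000, Gamma_yxy = 0.000000, Gamma_yyy = 0.000000; k2 = (0.250000, 0.125000, 0.000000, 0.000000)
  k3: at (x, y) = (-0.231250, 1.009375), (dx/dtau, dy/dtau) = (0.250000, 0.125000); Gamma_xxx = 0.000000, Gamma_xxy = 0.000000, Gamma_xyy = 0.000000, Gamma_yxx = 0.000000, Gamma_yxy = 0.000000, Gamma_yyy = 0.000000; k3 = (0.250000, 0.125000, 0.000000, 0.000000)
  k4: at (x, y) = (-0.225000, 1.012500), (dx/dtau, dy/dtau) = (0.250000, 0.125000); Gamma_xxx = 0.000000, Gamma_xxy = 0.000000, Gamma_xyy = 0.000000, Gamma_yxx = 0.000000, Gamma_yxy = 0.000000, Gamma_yyy = 0.000000; k4 = (0.250000, 0.125000, 0.000000, 0.000000)
  Y <- Y + (h/6)(k1 + 2k2 + 2k3 + k4): x = -0.2250, y = 1.0125, dx/dtau = 0.2500, dy/dtau = 0.1250
step 3:
  k1: at (x, y) = (-0.225000, 1.012500), (dx/dtau, dy/dtau) = (0.250000, 0.125000); Gamma_xxx = 0.000000, Gamma_xxy = 0.000000, Gamma_xyy = 0.000000, Gamma_yxx = 0.000000, Gamma_yxy = 0.000000, Gamma_yyy = 0.000000; k1 = (0.250000, 0.125000, 0.000000, 0.000000)
  k2: at (x, y) = (-0.218750, 1.015625), (dx/dtau, dy/dtau) = (0.250000, 0.125000); Gamma_xxx = 0.000000, Gamma_xxy = 0.000000, Gamma_xyy = 0.000000, Gamma_yxx = 0.000000, Gamma_yxy = 0.000000, Gamma_yyy = 0.000000; k2 = (0.250000, 0.125000, 0.000000, 0.000000)
  k3: at (x, y) = (-0.218750, 1.015625), (dx/dtau, dy/dtau) = (0.250000, 0.125000); Gamma_xxx = 0.000000, Gamma_xxy = 0.000000, Gamma_xyy = 0.000000, Gamma_yxx = 0.000000, Gamma_yxy = 0.000000, Gamma_yyy = 0.000000; k3 = (0.250000, 0.125000, 0.000000, 0.000000)
  k4: at (x, y) = (-0.212500, 1.018750), (dx/dtau, dy/dtau) = (0.250000, 0.125000); Gamma_xxx = 0.000000, Gamma_xxy = 0.000000, Gamma_xyy = 0.000000, Gamma_yxx = 0.000000, Gamma_yxy = 0.000000, Gamma_yyy = 0.000000; k4 = (0.250000, 0.125000, 0.000000, 0.000000)
  Y <- Y + (h/6)(k1 + 2k2 + 2k3 + k4): x = -0.2125, y = 1.0188, dx/dtau = 0.2500, dy/dtau = 0.1250
step 4:
  k1: at (x, y) = (-0.212500, 1.018750), (dx/dtau, dy/dtau) = (0.250000, 0.125000); Gamma_xxx = 0.000000, Gamma_xxy = 0.000000, Gamma_xyy = 0.000000, Gamma_yxx = 0.000000, Gamma_yxy = 0.000000, Gamma_yyy = 0.000000; k1 = (0.250000, 0.125000, 0.000000, 0.000000)
  k2: at (x, y) = (-0.206250, 1.021875), (dx/dtau, dy/dtau) = (0.250000, 0.125000); Gamma_xxx = 0.000000, Gamma_xxy = 0.000000, Gamma_xyy = 0.000000, Gamma_yxx = 0.000000, Gamma_yxy = 0.000000, Gamma_yyy = 0.000000; k2 = (0.250000, 0.125000, 0.000000, 0.000000)
  k3: at (x, y) = (-0.206250, 1.021875), (dx/dtau, dy/dtau) = (0.250000, 0.125000); Gamma_xxx = 0.000000, Gamma_xxy = 0.000000, Gamma_xyy = 0.000000, Gamma_yxx = 0.000000, Gamma_yxy = 0.000000, Gamma_yyy = 0.000000; k3 = (0.250000, 0.125000, 0.000000, 0.000000)
  k4: at (x, y) = (-0.200000, 1.025000), (dx/dtau, dy/dtau) = (0.250000, 0.125000); Gamma_xxx = 0.000000, Gamma_xxy = 0.000000, Gamma_xyy = 0.000000, Gamma_yxx = 0.000000, Gamma_yxy = 0.000000, Gamma_yyy = 0.000000; k4 = (0.250000, 0.125000, 0.000000, 0.000000)
  Y <- Y + (h/6)(k1 + 2k2 + 2k3 + k4): x = -0.2000, y = 1.0250, dx/dtau = 0.2500, dy/dtau = 0.1250

Answer: x = -0.2000, y = 1.0250, dx/dtau = 0.2500, dy/dtau = 0.1250


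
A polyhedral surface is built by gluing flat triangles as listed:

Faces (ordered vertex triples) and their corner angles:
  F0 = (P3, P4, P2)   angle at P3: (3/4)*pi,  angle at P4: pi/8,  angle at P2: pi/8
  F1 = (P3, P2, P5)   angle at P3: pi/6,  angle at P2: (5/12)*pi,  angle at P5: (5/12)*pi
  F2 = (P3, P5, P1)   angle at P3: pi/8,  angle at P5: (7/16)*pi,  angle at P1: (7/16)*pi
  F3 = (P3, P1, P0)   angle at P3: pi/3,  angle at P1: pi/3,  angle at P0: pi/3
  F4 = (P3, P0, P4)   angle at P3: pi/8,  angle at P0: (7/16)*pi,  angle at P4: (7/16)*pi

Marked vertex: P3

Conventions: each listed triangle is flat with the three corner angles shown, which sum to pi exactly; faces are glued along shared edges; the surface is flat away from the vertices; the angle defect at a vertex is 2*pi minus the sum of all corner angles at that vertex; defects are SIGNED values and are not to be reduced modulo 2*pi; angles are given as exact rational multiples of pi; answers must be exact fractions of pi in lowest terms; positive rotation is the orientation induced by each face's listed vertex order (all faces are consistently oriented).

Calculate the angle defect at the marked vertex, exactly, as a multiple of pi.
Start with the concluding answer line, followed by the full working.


Answer: defect(P3) = pi/2

Sum of corner angles at P3: (3/2)*pi
defect = 2*pi - (3/2)*pi


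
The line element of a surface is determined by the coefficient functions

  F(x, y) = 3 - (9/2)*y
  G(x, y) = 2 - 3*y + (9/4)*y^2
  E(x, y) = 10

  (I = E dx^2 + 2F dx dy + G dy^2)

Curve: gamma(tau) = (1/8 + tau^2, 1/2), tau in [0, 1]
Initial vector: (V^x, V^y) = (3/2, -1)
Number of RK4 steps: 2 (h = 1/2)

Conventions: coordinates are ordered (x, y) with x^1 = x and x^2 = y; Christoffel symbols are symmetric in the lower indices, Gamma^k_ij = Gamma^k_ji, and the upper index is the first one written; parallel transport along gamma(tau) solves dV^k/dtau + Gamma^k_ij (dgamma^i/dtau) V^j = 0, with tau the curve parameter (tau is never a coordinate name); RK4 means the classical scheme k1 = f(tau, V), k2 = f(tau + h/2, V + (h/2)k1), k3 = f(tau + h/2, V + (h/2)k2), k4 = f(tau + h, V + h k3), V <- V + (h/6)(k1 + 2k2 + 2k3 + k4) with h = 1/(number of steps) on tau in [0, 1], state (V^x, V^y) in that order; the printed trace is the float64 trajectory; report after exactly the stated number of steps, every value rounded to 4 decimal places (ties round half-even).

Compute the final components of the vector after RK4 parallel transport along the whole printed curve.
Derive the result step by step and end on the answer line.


gamma'(tau) = (2*tau, 0); f(tau, V)^k = -Gamma^k_ij(gamma(tau)) gamma'^i(tau) V^j; h = 1/2; intermediate values shown to 6 dp
curve data and Christoffel symbols at the stage parameters:
  tau = 0.000000: gamma = (0.125000, 0.500000), gamma' = (0.000000, 0.000000); Gamma_xxx = 0.000000, Gamma_xxy = 0.000000, Gamma_xyy = -0.447205, Gamma_yxx = 0.000000, Gamma_yxy = 0.000000, Gamma_yyy = -0.037267
  tau = 0.250000: gamma = (0.187500, 0.500000), gamma' = (0.500000, 0.000000); Gamma_xxx = 0.000000, Gamma_xxy = 0.000000, Gamma_xyy = -0.447205, Gamma_yxx = 0.000000, Gamma_yxy = 0.000000, Gamma_yyy = -0.037267
  tau = 0.500000: gamma = (0.375000, 0.500000), gamma' = (1.000000, 0.000000); Gamma_xxx = 0.000000, Gamma_xxy = 0.000000, Gamma_xyy = -0.447205, Gamma_yxx = 0.000000, Gamma_yxy = 0.000000, Gamma_yyy = -0.037267
  tau = 0.750000: gamma = (0.687500, 0.500000), gamma' = (1.500000, 0.000000); Gamma_xxx = 0.000000, Gamma_xxy = 0.000000, Gamma_xyy = -0.447205, Gamma_yxx = 0.000000, Gamma_yxy = 0.000000, Gamma_yyy = -0.037267
  tau = 1.000000: gamma = (1.125000, 0.500000), gamma' = (2.000000, 0.000000); Gamma_xxx = 0.000000, Gamma_xxy = 0.000000, Gamma_xyy = -0.447205, Gamma_yxx = 0.000000, Gamma_yxy = 0.000000, Gamma_yyy = -0.037267
step 0: V^x = 1.5000, V^y = -1.0000
step 1: k1 = (0.000000, 0.000000), k2 = (0.000000, 0.000000), k3 = (0.000000, 0.000000), k4 = (0.000000, 0.000000); V <- V + (h/6)(k1 + 2k2 + 2k3 + k4): V^x = 1.5000, V^y = -1.0000
step 2: k1 = (0.000000, 0.000000), k2 = (0.000000, 0.000000), k3 = (0.000000, 0.000000), k4 = (0.000000, 0.000000); V <- V + (h/6)(k1 + 2k2 + 2k3 + k4): V^x = 1.5000, V^y = -1.0000

Answer: V^x = 1.5000, V^y = -1.0000


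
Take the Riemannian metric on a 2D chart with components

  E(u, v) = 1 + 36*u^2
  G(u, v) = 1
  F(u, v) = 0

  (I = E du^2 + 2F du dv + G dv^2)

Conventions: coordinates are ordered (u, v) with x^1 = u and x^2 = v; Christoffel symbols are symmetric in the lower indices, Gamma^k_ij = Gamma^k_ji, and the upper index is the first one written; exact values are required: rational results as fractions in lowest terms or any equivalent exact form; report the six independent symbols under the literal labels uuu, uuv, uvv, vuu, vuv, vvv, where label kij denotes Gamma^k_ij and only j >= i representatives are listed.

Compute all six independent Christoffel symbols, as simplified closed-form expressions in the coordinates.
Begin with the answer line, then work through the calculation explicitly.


Answer: Gamma_uuu = 36*u/(36*u^2 + 1), Gamma_uuv = 0, Gamma_uvv = 0, Gamma_vuu = 0, Gamma_vuv = 0, Gamma_vvv = 0

E = 1 + 36*u^2; F = 0; G = 1
Gamma^k_ij = (1/2) g^{kl} (d_i g_jl + d_j g_il - d_l g_ij), with g^inv = (1/(EG-F^2)) [[G, -F], [-F, E]]
first partials: E_u = 72*u, E_v = 0, F_u = 0, F_v = 0, G_u = 0, G_v = 0
D = EG - F^2 = 1 + 36*u^2
expanded: Gamma^u_uu = (G E_u - 2F F_u + F E_v)/(2D), Gamma^u_uv = (G E_v - F G_u)/(2D), Gamma^u_vv = (2G F_v - G G_u - F G_v)/(2D), Gamma^v_uu = (2E F_u - E E_v - F E_u)/(2D), Gamma^v_uv = (E G_u - F E_v)/(2D), Gamma^v_vv = (E G_v - 2F F_v + F G_u)/(2D); substitute and cancel common factors


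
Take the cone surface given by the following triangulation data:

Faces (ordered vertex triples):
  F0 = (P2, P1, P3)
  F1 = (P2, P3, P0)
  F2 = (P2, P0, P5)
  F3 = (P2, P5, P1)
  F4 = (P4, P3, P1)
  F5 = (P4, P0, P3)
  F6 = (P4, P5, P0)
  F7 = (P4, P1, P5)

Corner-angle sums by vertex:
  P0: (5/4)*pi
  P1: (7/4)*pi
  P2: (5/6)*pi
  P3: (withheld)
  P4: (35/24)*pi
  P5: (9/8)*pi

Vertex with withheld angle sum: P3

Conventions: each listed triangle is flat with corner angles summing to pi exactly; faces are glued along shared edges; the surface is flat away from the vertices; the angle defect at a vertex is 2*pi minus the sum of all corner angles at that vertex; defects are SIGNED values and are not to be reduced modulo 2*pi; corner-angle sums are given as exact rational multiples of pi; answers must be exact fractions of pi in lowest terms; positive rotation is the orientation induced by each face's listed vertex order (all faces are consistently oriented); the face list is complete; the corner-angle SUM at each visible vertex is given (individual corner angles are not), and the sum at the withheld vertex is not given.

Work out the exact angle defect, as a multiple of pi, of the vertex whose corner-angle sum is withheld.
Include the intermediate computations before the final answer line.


V = 6, E = 12, F = 8; chi = V - E + F = 2
Gauss-Bonnet: total defect = 2*pi*chi = 4*pi; visible defects sum to (43/12)*pi

Answer: defect(P3) = (5/12)*pi


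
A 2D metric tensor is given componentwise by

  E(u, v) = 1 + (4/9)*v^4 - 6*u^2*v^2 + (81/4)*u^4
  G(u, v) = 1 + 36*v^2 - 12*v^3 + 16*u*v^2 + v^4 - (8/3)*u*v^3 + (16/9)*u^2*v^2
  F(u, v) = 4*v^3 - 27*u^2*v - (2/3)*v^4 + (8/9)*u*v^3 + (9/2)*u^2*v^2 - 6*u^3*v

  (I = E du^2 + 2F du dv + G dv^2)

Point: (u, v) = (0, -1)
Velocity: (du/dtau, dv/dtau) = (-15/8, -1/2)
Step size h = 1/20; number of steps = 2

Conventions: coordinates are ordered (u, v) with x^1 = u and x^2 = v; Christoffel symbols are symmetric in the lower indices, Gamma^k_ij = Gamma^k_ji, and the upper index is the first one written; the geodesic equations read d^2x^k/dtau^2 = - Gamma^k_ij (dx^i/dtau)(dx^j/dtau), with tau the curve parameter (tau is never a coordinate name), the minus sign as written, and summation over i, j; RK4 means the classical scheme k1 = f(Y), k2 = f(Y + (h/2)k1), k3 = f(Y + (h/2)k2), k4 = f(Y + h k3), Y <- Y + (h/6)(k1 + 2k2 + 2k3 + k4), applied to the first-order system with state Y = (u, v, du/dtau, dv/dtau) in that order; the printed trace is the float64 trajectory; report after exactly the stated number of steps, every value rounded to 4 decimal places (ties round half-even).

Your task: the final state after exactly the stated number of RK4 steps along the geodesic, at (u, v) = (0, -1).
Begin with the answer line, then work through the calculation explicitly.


Answer: u = -0.1876, v = -1.0490, du/dtau = -1.8779, dv/dtau = -0.4676

f(Y) = (du/dtau, dv/dtau, -Gamma^u_ij Y'^i Y'^j, -Gamma^v_ij Y'^i Y'^j) with the Gammas evaluated at the stage position; h = 0.050000; intermediate values shown to 6 dp
step 0: u = 0.0000, v = -1.0000, du/dtau = -1.8750, dv/dtau = -0.5000
step 1:
  k1: at (u, v) = (0.000000, -1.000000), (du/dtau, dv/dtau) = (-1.875000, -0.500000); Gamma_uuu = 0.000000, Gamma_uuv = -0.017621, Gamma_uvv = 0.105727, Gamma_vuu = 0.000000, Gamma_vuv = 0.185022, Gamma_vvv = -1.110132; k1 = (-1.875000, -0.500000, 0.006608, -0.069383)
  k2: at (u, v) = (-0.046875, -1.012500), (du/dtau, dv/dtau) = (-1.874835, -0.501735); Gamma_uuu = 0.005575, Gamma_uuv = -0.017839, Gamma_uvv = 0.105219, Gamma_vuu = -0.058242, Gamma_vuv = 0.186375, Gamma_vvv = -1.099268; k2 = (-1.874835, -0.501735, -0.012521, 0.130814)
  k3: at (u, v) = (-0.046871, -1.012543), (du/dtau, dv/dtau) = (-1.875313, -0.496730); Gamma_uuu = 0.005574, Gamma_uuv = -0.017840, Gamma_uvv = 0.105219, Gamma_vuu = -0.058234, Gamma_vuv = 0.186374, Gamma_vvv = -1.099228; k3 = (-1.875313, -0.496730, -0.012329, 0.128798)
  k4: at (u, v) = (-0.093766, -1.024836), (du/dtau, dv/dtau) = (-1.875616, -0.493560); Gamma_uuu = 0.010838, Gamma_uuv = -0.017550, Gamma_uvv = 0.101778, Gamma_vuu = -0.116010, Gamma_vuv = 0.187846, Gamma_vvv = -1.089401; k4 = (-1.875616, -0.493560, -0.030429, 0.325706)
  Y <- Y + (h/6)(k1 + 2k2 + 2k3 + k4): u = -0.0938, v = -1.0249, du/dtau = -1.8756, dv/dtau = -0.4935
step 2:
  k1: at (u, v) = (-0.093758, -1.024921), (du/dtau, dv/dtau) = (-1.875613, -0.493537); Gamma_uuu = 0.010837, Gamma_uuv = -0.017551, Gamma_uvv = 0.101780, Gamma_vuu = -0.115989, Gamma_vuv = 0.187843, Gamma_vvv = -1.089323; k1 = (-1.875613, -0.493537, -0.030423, 0.325608)
  k2: at (u, v) = (-0.140648, -1.037259), (du/dtau, dv/dtau) = (-1.876373, -0.485397); Gamma_uuu = 0.015330, Gamma_uuv = -0.016750, Gamma_uvv = 0.095519, Gamma_vuu = -0.173372, Gamma_vuv = 0.189421, Gamma_vvv = -1.080225; k2 = (-1.876373, -0.485397, -0.045969, 0.519871)
  k3: at (u, v) = (-0.140667, -1.037056), (du/dtau, dv/dtau) = (-1.876762, -0.480540); Gamma_uuu = 0.015332, Gamma_uuv = -0.016746, Gamma_uvv = 0.095510, Gamma_vuu = -0.173434, Gamma_vuv = 0.189427, Gamma_vvv = -1.080409; k3 = (-1.876762, -0.480540, -0.045853, 0.518691)
  k4: at (u, v) = (-0.187596, -1.048948), (du/dtau, dv/dtau) = (-1.877905, -0.467603); Gamma_uuu = 0.018606, Gamma_uuv = -0.015413, Gamma_uvv = 0.086486, Gamma_vuu = -0.230707, Gamma_vuv = 0.191112, Gamma_vvv = -1.072361; k4 = (-1.877905, -0.467603, -0.057458, 0.712432)
  Y <- Y + (h/6)(k1 + 2k2 + 2k3 + k4): u = -0.1876, v = -1.0490, du/dtau = -1.8779, dv/dtau = -0.4676


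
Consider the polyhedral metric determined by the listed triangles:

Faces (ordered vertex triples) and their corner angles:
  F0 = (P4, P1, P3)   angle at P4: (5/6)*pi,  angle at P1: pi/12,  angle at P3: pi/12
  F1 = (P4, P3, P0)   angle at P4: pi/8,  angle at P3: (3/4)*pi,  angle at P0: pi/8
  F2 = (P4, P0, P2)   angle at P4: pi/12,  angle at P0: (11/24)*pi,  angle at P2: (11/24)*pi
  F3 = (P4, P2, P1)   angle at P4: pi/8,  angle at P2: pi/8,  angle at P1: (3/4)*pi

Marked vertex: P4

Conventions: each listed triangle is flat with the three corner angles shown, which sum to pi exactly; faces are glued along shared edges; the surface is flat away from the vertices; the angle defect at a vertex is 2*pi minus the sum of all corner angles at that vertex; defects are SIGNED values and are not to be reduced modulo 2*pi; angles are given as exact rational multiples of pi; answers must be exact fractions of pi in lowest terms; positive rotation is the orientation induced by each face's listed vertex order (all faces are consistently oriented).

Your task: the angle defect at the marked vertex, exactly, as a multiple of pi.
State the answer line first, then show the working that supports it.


Answer: defect(P4) = (5/6)*pi

Sum of corner angles at P4: (7/6)*pi
defect = 2*pi - (7/6)*pi


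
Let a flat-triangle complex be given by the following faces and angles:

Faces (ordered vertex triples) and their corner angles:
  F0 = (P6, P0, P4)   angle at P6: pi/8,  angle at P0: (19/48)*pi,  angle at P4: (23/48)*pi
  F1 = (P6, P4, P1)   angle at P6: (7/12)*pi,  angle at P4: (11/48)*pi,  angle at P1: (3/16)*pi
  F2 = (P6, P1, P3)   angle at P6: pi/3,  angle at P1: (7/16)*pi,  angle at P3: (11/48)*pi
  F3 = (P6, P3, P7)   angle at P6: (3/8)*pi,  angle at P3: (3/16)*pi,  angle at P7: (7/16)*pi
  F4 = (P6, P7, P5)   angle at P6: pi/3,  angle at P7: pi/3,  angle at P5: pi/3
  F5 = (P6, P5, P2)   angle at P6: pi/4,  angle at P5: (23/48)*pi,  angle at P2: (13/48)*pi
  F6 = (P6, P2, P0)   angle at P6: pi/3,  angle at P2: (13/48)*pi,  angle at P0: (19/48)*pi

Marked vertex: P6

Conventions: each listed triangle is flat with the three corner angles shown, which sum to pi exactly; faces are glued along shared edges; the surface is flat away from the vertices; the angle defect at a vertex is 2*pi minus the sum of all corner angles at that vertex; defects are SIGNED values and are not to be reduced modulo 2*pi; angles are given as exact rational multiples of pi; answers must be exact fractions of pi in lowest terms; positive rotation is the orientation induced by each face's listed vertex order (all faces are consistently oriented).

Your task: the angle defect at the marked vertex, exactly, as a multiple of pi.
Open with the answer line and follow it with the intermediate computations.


Answer: defect(P6) = -pi/3

Sum of corner angles at P6: (7/3)*pi
defect = 2*pi - (7/3)*pi


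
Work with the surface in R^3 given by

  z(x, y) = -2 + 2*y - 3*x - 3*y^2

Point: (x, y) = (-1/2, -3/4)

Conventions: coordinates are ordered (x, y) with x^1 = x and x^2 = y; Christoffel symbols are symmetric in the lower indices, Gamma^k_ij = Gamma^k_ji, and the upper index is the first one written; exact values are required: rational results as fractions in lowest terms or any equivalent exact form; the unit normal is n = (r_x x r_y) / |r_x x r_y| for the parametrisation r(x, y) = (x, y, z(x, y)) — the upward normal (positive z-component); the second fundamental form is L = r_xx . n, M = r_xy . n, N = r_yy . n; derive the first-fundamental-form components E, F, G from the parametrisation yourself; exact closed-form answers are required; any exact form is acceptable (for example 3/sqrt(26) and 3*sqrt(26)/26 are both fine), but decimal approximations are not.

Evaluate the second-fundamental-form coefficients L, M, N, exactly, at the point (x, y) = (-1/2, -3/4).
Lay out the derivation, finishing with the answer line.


z_x = -3, z_y = 13/2, z_xx = 0, z_xy = 0, z_yy = -6
E = 10, F = -39/2, G = 173/4; answer radicand W^2 = 209/4
unnormalised second-form numerators: l = 0, m = 0, n = -6; L = l/sqrt(209/4), and similarly M = m/sqrt(W^2), N = n/sqrt(W^2)

Answer: L = 0, M = 0, N = -12*sqrt(209)/209


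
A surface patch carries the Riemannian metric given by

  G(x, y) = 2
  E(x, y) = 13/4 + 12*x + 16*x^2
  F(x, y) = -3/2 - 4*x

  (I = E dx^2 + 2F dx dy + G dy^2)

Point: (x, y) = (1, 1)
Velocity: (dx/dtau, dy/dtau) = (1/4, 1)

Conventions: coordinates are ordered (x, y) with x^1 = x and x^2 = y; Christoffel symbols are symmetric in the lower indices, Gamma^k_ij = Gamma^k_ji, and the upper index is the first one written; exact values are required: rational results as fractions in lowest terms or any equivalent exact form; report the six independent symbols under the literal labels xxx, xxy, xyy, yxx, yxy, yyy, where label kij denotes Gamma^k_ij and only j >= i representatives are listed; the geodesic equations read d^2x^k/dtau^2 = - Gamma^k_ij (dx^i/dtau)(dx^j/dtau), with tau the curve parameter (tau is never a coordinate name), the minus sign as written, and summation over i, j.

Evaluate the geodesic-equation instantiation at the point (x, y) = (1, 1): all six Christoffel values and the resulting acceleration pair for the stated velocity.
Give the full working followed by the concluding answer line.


E = 125/4, F = -11/2, G = 2 at the point
E_x = 44, E_y = 0, F_x = -4, F_y = 0, G_x = 0, G_y = 0
EG - F^2 = 129/4;  g^inv = (4/129) * [[2, 11/2], [11/2, 125/4]]
first-kind symbols [ij,l] = (1/2)(d_i g_jl + d_j g_il - d_l g_ij): [xx,x] = E_x/2 = 22, [xx,y] = F_x - E_y/2 = -4, [xy,x] = E_y/2 = 0, [xy,y] = G_x/2 = 0, [yy,x] = F_y - G_x/2 = 0, [yy,y] = G_y/2 = 0
Gamma^x_ij = (G*[ij,x] - F*[ij,y])/(EG - F^2), Gamma^y_ij = (E*[ij,y] - F*[ij,x])/(EG - F^2)
Gamma_xxx = 88/129, Gamma_xxy = 0, Gamma_xyy = 0, Gamma_yxx = -16/129, Gamma_yxy = 0, Gamma_yyy = 0
d^2x/dtau^2 = -(Gamma_xxx*(1/4)^2 + 2*Gamma_xxy*(1/4)*(1) + Gamma_xyy*(1)^2) = -11/258
d^2y/dtau^2 = -(Gamma_yxx*(1/4)^2 + 2*Gamma_yxy*(1/4)*(1) + Gamma_yyy*(1)^2) = 1/129

Answer: Gamma_xxx = 88/129, Gamma_xxy = 0, Gamma_xyy = 0, Gamma_yxx = -16/129, Gamma_yxy = 0, Gamma_yyy = 0; accelerations (d^2x/dtau^2, d^2y/dtau^2) = (-11/258, 1/129)


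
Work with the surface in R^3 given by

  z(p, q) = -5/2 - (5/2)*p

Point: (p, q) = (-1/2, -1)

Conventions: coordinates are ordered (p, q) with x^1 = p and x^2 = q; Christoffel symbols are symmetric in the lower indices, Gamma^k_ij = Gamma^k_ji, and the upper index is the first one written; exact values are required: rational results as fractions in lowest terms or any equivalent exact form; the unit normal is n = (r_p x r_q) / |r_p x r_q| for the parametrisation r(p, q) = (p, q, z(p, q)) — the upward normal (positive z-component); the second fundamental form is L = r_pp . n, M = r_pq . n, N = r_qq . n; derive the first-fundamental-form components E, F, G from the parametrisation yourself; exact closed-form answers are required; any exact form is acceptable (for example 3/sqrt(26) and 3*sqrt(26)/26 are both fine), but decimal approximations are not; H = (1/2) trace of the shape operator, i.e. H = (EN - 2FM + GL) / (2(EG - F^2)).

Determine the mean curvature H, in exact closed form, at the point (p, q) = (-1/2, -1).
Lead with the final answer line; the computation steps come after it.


Answer: H = 0

z_p = -5/2, z_q = 0, z_pp = 0, z_pq = 0, z_qq = 0
E = 29/4, F = 0, G = 1; answer radicand W^2 = 29/4
unnormalised second-form numerators: l = 0, m = 0, n = 0; L = l/sqrt(29/4), and similarly M = m/sqrt(W^2), N = n/sqrt(W^2)
H = (E*n - 2*F*m + G*l) / (2*(EG - F^2)*sqrt(W^2)); E*n - 2*F*m + G*l = 0, EG - F^2 = 29/4, so H = (0)/sqrt(29/4)


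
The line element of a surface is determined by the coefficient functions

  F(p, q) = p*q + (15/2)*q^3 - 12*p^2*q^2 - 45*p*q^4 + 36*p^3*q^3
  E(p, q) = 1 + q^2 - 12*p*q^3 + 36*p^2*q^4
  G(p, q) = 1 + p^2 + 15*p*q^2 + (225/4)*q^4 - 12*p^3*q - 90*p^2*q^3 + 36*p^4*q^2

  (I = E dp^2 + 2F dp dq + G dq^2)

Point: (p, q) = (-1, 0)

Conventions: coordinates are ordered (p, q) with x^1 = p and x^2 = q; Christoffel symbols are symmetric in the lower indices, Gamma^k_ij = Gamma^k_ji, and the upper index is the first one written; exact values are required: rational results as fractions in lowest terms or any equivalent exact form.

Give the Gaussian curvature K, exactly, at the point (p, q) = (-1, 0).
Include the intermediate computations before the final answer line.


E = 1, F = 0, G = 2, EG - F^2 = 2 at the point
E_p = 0, E_q = 0, F_p = 0, F_q = -1, G_p = -2, G_q = 12
E_qq = 2, F_pq = 1, G_pp = 2
By Brioschi, K is (det M1 - det M2) divided by (EG - F^2) squared.
M1 = [[-E_qq/2 + F_pq - G_pp/2, E_p/2, F_p - E_q/2], [F_q - G_p/2, E, F], [G_q/2, F, G]] = [[-1, 0, 0], [0, 1, 0], [6, 0, 2]]; det M1 = -2
M2 = [[0, E_q/2, G_p/2], [E_q/2, E, F], [G_p/2, F, G]] = [[0, 0, -1], [0, 1, 0], [-1, 0, 2]]; det M2 = -1
det M1 - det M2 = -1; K = -1 / (2)^2 = -1/4

Answer: K = -1/4


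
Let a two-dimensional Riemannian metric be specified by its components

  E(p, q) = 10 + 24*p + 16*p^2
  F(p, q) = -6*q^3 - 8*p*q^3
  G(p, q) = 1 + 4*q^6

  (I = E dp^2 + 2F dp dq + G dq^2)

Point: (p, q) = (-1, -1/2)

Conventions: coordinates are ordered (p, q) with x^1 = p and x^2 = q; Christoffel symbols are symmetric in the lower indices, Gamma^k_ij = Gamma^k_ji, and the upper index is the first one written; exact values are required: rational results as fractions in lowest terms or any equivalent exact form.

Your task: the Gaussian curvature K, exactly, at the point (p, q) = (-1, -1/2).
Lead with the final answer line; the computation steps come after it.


Answer: K = -512/363

E = 2, F = -1/4, G = 17/16, EG - F^2 = 33/16 at the point
E_p = -8, E_q = 0, F_p = 1, F_q = 3/2, G_p = 0, G_q = -3/4
E_qq = 0, F_pq = -6, G_pp = 0
K follows from Brioschi's formula, (det M1 - det M2)/(EG - F^2)^2.
M1 = [[-E_qq/2 + F_pq - G_pp/2, E_p/2, F_p - E_q/2], [F_q - G_p/2, E, F], [G_q/2, F, G]] = [[-6, -4, 1], [3/2, 2, -1/4], [-3/8, -1/4, 17/16]]; det M1 = -6
M2 = [[0, E_q/2, G_p/2], [E_q/2, E, F], [G_p/2, F, G]] = [[0, 0, 0], [0, 2, -1/4], [0, -1/4, 17/16]]; det M2 = 0
det M1 - det M2 = -6; K = -6 / (33/16)^2 = -512/363


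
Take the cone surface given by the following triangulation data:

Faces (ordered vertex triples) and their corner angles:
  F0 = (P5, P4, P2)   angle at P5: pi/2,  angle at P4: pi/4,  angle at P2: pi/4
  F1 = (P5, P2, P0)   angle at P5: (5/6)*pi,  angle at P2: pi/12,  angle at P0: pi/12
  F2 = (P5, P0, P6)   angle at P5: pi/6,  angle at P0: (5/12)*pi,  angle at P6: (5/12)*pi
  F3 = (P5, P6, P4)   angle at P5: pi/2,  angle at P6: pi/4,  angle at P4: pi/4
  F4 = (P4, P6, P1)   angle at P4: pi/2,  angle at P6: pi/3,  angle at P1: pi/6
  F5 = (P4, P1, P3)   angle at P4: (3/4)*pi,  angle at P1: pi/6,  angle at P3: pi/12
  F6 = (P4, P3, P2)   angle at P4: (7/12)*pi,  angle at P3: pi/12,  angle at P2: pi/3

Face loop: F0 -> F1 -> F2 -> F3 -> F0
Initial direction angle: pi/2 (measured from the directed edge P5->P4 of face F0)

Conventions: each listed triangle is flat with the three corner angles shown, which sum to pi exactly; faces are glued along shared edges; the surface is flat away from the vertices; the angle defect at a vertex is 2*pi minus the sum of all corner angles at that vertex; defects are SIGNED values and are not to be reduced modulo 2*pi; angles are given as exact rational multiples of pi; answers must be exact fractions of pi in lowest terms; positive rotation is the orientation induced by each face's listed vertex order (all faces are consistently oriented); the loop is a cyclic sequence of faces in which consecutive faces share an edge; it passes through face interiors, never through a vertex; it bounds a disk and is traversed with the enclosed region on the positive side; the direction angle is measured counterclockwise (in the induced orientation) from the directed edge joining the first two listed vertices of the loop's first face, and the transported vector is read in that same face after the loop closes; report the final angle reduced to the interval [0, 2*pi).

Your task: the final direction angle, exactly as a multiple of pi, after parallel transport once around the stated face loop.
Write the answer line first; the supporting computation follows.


Answer: final direction angle = pi/2

enclosed vertex P5: corner angles sum to 2*pi, defect = 2*pi - 2*pi = 0
holonomy = initial angle + sum of enclosed defects (mod 2*pi), positive in the induced orientation
final angle = pi/2 + 0 = pi/2 (mod 2*pi)
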